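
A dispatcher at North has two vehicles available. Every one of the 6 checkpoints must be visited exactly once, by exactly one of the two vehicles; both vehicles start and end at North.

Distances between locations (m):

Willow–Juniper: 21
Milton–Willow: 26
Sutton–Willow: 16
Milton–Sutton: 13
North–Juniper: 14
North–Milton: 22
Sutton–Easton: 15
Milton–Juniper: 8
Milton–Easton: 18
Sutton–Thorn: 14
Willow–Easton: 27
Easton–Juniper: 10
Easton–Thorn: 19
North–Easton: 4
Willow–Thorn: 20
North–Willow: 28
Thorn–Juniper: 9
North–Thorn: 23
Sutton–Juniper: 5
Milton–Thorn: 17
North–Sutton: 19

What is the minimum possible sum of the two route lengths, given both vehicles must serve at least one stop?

102 m — the smallest possible combined total.

Check every non-empty split of the stops between the two vehicles; for each half take its own optimal tour:
  {Milton} + {Sutton, Willow, Easton, Thorn, Juniper}: 44 + 78 = 122
  {Sutton} + {Milton, Willow, Easton, Thorn, Juniper}: 38 + 87 = 125
  {Milton, Sutton} + {Willow, Easton, Thorn, Juniper}: 54 + 71 = 125
  {Willow} + {Milton, Sutton, Easton, Thorn, Juniper}: 56 + 72 = 128
  {Milton, Willow} + {Sutton, Easton, Thorn, Juniper}: 76 + 56 = 132
  {Sutton, Willow} + {Milton, Easton, Thorn, Juniper}: 63 + 62 = 125
  … (31 splits in total)
  {Easton} + {Milton, Sutton, Willow, Thorn, Juniper}: 8 + 94 = 102  ← best
Best: vehicle 1 North → Easton → North = 8; vehicle 2 North → Milton → Sutton → Willow → Thorn → Juniper → North = 94; combined 102.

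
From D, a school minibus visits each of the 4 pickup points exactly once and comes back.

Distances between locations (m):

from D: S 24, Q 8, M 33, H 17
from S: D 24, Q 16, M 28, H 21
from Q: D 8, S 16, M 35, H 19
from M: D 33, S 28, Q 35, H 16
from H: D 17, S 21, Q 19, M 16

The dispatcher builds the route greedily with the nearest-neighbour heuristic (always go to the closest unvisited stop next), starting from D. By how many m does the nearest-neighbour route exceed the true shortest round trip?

The nearest-neighbour route is 9 m longer than optimal.

D: Q=8, H=17, S=24, M=33 ⇒ Q
Q: S=16, H=19, M=35 ⇒ S
S: H=21, M=28 ⇒ H
H: M=16 ⇒ M
NN route D → Q → S → H → M → D costs 94.
Optimal: D → Q → S → M → H → D costs 85 (by enumerating all 12 distinct tours).
Excess = 94 − 85 = 9.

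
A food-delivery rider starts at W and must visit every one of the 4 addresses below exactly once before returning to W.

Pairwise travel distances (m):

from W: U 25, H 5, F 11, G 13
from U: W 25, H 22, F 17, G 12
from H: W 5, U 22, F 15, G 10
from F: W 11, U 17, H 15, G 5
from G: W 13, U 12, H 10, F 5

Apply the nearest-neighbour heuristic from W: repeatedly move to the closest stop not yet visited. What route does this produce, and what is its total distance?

62 m along W → H → G → F → U → W.

W → [H:5 / F:11 / G:13 / U:25] → H (5)
H → [G:10 / F:15 / U:22] → G (10)
G → [F:5 / U:12] → F (5)
F → [U:17] → U (17)
Return U→W: 25.
Total = 5 + 10 + 5 + 17 + 25 = 62.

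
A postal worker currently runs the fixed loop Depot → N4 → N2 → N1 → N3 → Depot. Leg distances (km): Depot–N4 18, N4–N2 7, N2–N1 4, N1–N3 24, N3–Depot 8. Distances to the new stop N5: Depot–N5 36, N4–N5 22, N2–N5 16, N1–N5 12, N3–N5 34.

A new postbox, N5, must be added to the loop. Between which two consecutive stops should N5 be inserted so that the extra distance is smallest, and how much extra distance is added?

+22 km — insert N5 between N1 and N3.

Insertion cost between consecutive stops i–j is d(i,N5) + d(N5,j) − d(i,j):
  between Depot and N4: 36 + 22 − 18 = 40
  between N4 and N2: 22 + 16 − 7 = 31
  between N2 and N1: 16 + 12 − 4 = 24
  between N1 and N3: 12 + 34 − 24 = 22
  between N3 and Depot: 34 + 36 − 8 = 62
Cheapest insertion is between N1 and N3, adding 22.
New total = 61 + 22 = 83.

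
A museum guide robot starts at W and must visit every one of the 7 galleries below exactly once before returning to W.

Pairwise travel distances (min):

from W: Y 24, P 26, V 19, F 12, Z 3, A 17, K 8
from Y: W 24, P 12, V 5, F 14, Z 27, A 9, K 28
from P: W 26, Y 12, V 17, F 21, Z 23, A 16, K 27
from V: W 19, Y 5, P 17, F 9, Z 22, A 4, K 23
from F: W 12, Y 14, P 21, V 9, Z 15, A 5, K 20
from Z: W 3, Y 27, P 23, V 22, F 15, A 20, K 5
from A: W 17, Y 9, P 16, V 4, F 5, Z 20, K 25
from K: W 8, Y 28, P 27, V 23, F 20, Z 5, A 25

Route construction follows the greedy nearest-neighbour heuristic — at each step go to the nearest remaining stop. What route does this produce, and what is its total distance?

At W the remaining stops are Z 3, K 8, F 12, A 17, V 19, Y 24, P 26; go to Z.
At Z the remaining stops are K 5, F 15, A 20, V 22, P 23, Y 27; go to K.
At K the remaining stops are F 20, V 23, A 25, P 27, Y 28; go to F.
At F the remaining stops are A 5, V 9, Y 14, P 21; go to A.
At A the remaining stops are V 4, Y 9, P 16; go to V.
At V the remaining stops are Y 5, P 17; go to Y.
At Y the remaining stops are P 12; go to P.
Return P→W: 26.
Total = 3 + 5 + 20 + 5 + 4 + 5 + 12 + 26 = 80.

80 min along W → Z → K → F → A → V → Y → P → W.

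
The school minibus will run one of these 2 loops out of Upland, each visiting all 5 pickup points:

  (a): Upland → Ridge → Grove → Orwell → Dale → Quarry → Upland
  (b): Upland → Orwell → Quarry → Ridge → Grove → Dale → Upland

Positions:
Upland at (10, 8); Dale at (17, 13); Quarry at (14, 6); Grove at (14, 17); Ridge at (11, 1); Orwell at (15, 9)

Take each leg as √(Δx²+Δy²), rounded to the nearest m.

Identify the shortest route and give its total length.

Shortest is (b), total 44 m.

(a): 7 + 16 + 8 + 4 + 8 + 4 = 47
(b): 5 + 3 + 6 + 16 + 5 + 9 = 44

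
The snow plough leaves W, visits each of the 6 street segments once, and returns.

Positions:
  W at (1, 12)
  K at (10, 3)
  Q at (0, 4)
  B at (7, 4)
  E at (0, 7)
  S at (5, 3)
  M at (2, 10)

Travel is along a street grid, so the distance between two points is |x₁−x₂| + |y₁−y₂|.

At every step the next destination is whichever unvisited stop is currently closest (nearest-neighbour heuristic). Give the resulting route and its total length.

42 along W → M → E → Q → S → B → K → W.

From W: distances to unvisited — M=3, E=6, Q=9, S=13, B=14, K=18. Nearest is M (3).
From M: distances to unvisited — E=5, Q=8, S=10, B=11, K=15. Nearest is E (5).
From E: distances to unvisited — Q=3, S=9, B=10, K=14. Nearest is Q (3).
From Q: distances to unvisited — S=6, B=7, K=11. Nearest is S (6).
From S: distances to unvisited — B=3, K=5. Nearest is B (3).
From B: distances to unvisited — K=4. Nearest is K (4).
Return K→W: 18.
Total = 3 + 5 + 3 + 6 + 3 + 4 + 18 = 42.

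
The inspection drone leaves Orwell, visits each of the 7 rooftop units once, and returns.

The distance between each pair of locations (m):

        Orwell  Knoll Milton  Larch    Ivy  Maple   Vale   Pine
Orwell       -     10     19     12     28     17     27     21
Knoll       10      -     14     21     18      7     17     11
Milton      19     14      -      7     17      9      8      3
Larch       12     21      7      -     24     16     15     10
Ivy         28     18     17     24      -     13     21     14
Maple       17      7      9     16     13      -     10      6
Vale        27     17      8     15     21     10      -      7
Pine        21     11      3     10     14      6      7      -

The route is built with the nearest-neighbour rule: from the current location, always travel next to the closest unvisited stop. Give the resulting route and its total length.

97 m along Orwell → Knoll → Maple → Pine → Milton → Larch → Vale → Ivy → Orwell.

Orwell → [Knoll:10 / Larch:12 / Maple:17 / Milton:19 / Pine:21 / Vale:27 / Ivy:28] → Knoll (10)
Knoll → [Maple:7 / Pine:11 / Milton:14 / Vale:17 / Ivy:18 / Larch:21] → Maple (7)
Maple → [Pine:6 / Milton:9 / Vale:10 / Ivy:13 / Larch:16] → Pine (6)
Pine → [Milton:3 / Vale:7 / Larch:10 / Ivy:14] → Milton (3)
Milton → [Larch:7 / Vale:8 / Ivy:17] → Larch (7)
Larch → [Vale:15 / Ivy:24] → Vale (15)
Vale → [Ivy:21] → Ivy (21)
Return Ivy→Orwell: 28.
Total = 10 + 7 + 6 + 3 + 7 + 15 + 21 + 28 = 97.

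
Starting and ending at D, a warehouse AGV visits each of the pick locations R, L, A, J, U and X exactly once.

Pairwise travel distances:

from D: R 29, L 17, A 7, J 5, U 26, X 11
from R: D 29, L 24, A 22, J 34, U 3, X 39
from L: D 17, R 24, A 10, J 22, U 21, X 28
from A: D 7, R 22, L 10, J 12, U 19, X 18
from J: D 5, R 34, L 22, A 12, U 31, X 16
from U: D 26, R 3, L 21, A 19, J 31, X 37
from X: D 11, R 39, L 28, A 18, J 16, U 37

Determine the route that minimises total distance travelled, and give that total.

101 — the shortest possible round trip.

D-R-L-A-J-U-X-D: 29+24+10+12+31+37+11 = 154
D-R-L-A-J-X-U-D: 29+24+10+12+16+37+26 = 154
D-R-L-A-U-J-X-D: 29+24+10+19+31+16+11 = 140
D-R-L-A-U-X-J-D: 29+24+10+19+37+16+5 = 140
D-R-L-A-X-J-U-D: 29+24+10+18+16+31+26 = 154
D-R-L-A-X-U-J-D: 29+24+10+18+37+31+5 = 154
D-R-L-J-A-U-X-D: 29+24+22+12+19+37+11 = 154
D-R-L-J-A-X-U-D: 29+24+22+12+18+37+26 = 168
… (352 more)
D-A-L-U-R-X-J-D: 7+10+21+3+39+16+5 = 101  ← best
The minimum is 101.
One optimal route: D → A → L → U → R → X → J → D (or its reverse).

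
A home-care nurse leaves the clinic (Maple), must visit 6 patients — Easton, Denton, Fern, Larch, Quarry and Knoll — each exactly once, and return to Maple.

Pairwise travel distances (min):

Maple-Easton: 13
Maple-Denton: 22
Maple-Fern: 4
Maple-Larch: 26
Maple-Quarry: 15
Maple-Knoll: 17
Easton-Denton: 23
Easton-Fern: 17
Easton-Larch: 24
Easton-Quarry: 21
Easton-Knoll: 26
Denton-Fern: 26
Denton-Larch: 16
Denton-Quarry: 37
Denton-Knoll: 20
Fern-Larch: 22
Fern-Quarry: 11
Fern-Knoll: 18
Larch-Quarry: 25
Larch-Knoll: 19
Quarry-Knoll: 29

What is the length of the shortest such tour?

With 6 stops there are 6!/2 = 360 distinct round trips (a route and its reverse cost the same).
Maple-Easton-Denton-Fern-Larch-Quarry-Knoll-Maple: 13+23+26+22+25+29+17 = 155
Maple-Easton-Denton-Fern-Larch-Knoll-Quarry-Maple: 13+23+26+22+19+29+15 = 147
Maple-Easton-Denton-Fern-Quarry-Larch-Knoll-Maple: 13+23+26+11+25+19+17 = 134
Maple-Easton-Denton-Fern-Quarry-Knoll-Larch-Maple: 13+23+26+11+29+19+26 = 147
Maple-Easton-Denton-Fern-Knoll-Larch-Quarry-Maple: 13+23+26+18+19+25+15 = 139
Maple-Easton-Denton-Fern-Knoll-Quarry-Larch-Maple: 13+23+26+18+29+25+26 = 160
Maple-Easton-Denton-Larch-Fern-Quarry-Knoll-Maple: 13+23+16+22+11+29+17 = 131
Maple-Easton-Denton-Larch-Fern-Knoll-Quarry-Maple: 13+23+16+22+18+29+15 = 136
… (352 more)
Maple-Fern-Quarry-Easton-Denton-Larch-Knoll-Maple: 4+11+21+23+16+19+17 = 111  ← best
The minimum is 111.
One optimal route: Maple → Fern → Quarry → Easton → Denton → Larch → Knoll → Maple (or its reverse).

111 min — the shortest possible round trip.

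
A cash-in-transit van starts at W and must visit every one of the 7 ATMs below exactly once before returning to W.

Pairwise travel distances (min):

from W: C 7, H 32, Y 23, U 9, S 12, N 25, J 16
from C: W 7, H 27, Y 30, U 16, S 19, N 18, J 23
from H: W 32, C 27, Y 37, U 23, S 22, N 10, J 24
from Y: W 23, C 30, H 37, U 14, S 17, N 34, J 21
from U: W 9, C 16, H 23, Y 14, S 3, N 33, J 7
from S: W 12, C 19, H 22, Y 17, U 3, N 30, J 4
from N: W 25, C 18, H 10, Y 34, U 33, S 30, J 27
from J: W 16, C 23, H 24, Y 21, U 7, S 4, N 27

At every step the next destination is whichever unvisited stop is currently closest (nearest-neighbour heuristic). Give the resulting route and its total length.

Nearest-neighbour total = 127 min; route W → C → U → S → J → Y → N → H → W.

W → [C:7 / U:9 / S:12 / J:16 / Y:23 / N:25 / H:32] → C (7)
C → [U:16 / N:18 / S:19 / J:23 / H:27 / Y:30] → U (16)
U → [S:3 / J:7 / Y:14 / H:23 / N:33] → S (3)
S → [J:4 / Y:17 / H:22 / N:30] → J (4)
J → [Y:21 / H:24 / N:27] → Y (21)
Y → [N:34 / H:37] → N (34)
N → [H:10] → H (10)
Return H→W: 32.
Total = 7 + 16 + 3 + 4 + 21 + 34 + 10 + 32 = 127.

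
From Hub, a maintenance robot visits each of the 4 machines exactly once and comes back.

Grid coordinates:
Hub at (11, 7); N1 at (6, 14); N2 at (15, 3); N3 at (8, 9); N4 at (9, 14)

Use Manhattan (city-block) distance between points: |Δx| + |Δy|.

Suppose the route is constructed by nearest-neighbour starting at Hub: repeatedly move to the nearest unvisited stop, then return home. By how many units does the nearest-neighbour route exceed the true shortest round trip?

Hub: N3=5, N2=8, N4=9, N1=12 ⇒ N3
N3: N4=6, N1=7, N2=13 ⇒ N4
N4: N1=3, N2=17 ⇒ N1
N1: N2=20 ⇒ N2
NN route Hub → N3 → N4 → N1 → N2 → Hub costs 42.
Optimal: Hub → N2 → N3 → N1 → N4 → Hub costs 40 (by enumerating all 12 distinct tours).
Excess = 42 − 40 = 2.

The nearest-neighbour route is 2 longer than optimal.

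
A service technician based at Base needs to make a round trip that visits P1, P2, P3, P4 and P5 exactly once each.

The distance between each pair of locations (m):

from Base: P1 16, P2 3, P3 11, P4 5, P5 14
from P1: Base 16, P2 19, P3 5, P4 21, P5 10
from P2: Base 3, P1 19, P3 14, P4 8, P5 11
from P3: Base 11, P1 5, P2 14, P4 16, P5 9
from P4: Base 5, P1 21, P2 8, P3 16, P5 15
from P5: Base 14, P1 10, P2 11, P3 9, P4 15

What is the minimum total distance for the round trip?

Base→P1→P2→P3→P4→P5→Base: 16+19+14+16+15+14 = 94
Base→P1→P2→P3→P5→P4→Base: 16+19+14+9+15+5 = 78
Base→P1→P2→P4→P3→P5→Base: 16+19+8+16+9+14 = 82
Base→P1→P2→P4→P5→P3→Base: 16+19+8+15+9+11 = 78
Base→P1→P2→P5→P3→P4→Base: 16+19+11+9+16+5 = 76
Base→P1→P2→P5→P4→P3→Base: 16+19+11+15+16+11 = 88
Base→P1→P3→P2→P4→P5→Base: 16+5+14+8+15+14 = 72
Base→P1→P3→P2→P5→P4→Base: 16+5+14+11+15+5 = 66
Base→P1→P3→P4→P2→P5→Base: 16+5+16+8+11+14 = 70
Base→P1→P3→P4→P5→P2→Base: 16+5+16+15+11+3 = 66
Base→P1→P3→P5→P2→P4→Base: 16+5+9+11+8+5 = 54
Base→P1→P3→P5→P4→P2→Base: 16+5+9+15+8+3 = 56
Base→P1→P4→P2→P3→P5→Base: 16+21+8+14+9+14 = 82
Base→P1→P4→P2→P5→P3→Base: 16+21+8+11+9+11 = 76
… (46 more)
Base→P2→P5→P1→P3→P4→Base: 3+11+10+5+16+5 = 50  ← best
The minimum is 50.
One optimal route: Base → P2 → P5 → P1 → P3 → P4 → Base (or its reverse).

Shortest round trip = 50 m.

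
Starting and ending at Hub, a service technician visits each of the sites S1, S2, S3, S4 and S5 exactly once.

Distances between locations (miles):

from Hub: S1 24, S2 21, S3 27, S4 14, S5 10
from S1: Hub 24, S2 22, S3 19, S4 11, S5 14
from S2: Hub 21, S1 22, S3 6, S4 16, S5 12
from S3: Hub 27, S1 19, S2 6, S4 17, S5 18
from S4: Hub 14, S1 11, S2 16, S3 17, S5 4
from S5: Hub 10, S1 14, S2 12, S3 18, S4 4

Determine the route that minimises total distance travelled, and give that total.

Shortest round trip = 71 miles.

There are 60 distinct closed tours to check (reversals are equivalent).
Hub → S1 → S2 → S3 → S4 → S5 → Hub: 24+22+6+17+4+10 = 83
Hub → S1 → S2 → S3 → S5 → S4 → Hub: 24+22+6+18+4+14 = 88
Hub → S1 → S2 → S4 → S3 → S5 → Hub: 24+22+16+17+18+10 = 107
Hub → S1 → S2 → S4 → S5 → S3 → Hub: 24+22+16+4+18+27 = 111
Hub → S1 → S2 → S5 → S3 → S4 → Hub: 24+22+12+18+17+14 = 107
Hub → S1 → S2 → S5 → S4 → S3 → Hub: 24+22+12+4+17+27 = 106
Hub → S1 → S3 → S2 → S4 → S5 → Hub: 24+19+6+16+4+10 = 79
Hub → S1 → S3 → S2 → S5 → S4 → Hub: 24+19+6+12+4+14 = 79
Hub → S1 → S3 → S4 → S2 → S5 → Hub: 24+19+17+16+12+10 = 98
Hub → S1 → S3 → S4 → S5 → S2 → Hub: 24+19+17+4+12+21 = 97
Hub → S1 → S3 → S5 → S2 → S4 → Hub: 24+19+18+12+16+14 = 103
Hub → S1 → S3 → S5 → S4 → S2 → Hub: 24+19+18+4+16+21 = 102
Hub → S1 → S4 → S2 → S3 → S5 → Hub: 24+11+16+6+18+10 = 85
Hub → S1 → S4 → S2 → S5 → S3 → Hub: 24+11+16+12+18+27 = 108
… (46 more)
Hub → S2 → S3 → S1 → S4 → S5 → Hub: 21+6+19+11+4+10 = 71  ← best
The minimum is 71.
One optimal route: Hub → S2 → S3 → S1 → S4 → S5 → Hub (or its reverse).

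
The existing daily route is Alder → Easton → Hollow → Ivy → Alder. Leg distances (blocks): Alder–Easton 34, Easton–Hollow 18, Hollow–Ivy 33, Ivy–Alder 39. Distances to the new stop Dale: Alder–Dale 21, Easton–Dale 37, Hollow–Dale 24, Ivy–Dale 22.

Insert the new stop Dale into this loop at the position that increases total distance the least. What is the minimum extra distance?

Insertion cost between consecutive stops i–j is d(i,Dale) + d(Dale,j) − d(i,j):
  between Alder and Easton: 21 + 37 − 34 = 24
  between Easton and Hollow: 37 + 24 − 18 = 43
  between Hollow and Ivy: 24 + 22 − 33 = 13
  between Ivy and Alder: 22 + 21 − 39 = 4
Cheapest insertion is between Ivy and Alder, adding 4.
New total = 124 + 4 = 128.

+4 blocks — insert Dale between Ivy and Alder.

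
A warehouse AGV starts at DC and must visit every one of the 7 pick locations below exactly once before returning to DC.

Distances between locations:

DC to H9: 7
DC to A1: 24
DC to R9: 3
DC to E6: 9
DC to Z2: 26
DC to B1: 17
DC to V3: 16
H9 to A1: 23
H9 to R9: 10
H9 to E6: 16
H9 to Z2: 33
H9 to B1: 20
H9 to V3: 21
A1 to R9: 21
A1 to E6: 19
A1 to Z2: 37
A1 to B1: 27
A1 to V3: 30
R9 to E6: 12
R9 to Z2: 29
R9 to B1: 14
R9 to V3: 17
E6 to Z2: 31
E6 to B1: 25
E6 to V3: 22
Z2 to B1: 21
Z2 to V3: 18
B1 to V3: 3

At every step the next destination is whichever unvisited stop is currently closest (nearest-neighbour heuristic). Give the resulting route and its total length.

122 along DC → R9 → H9 → E6 → A1 → B1 → V3 → Z2 → DC.

DC → [R9:3 / H9:7 / E6:9 / V3:16 / B1:17 / A1:24 / Z2:26] → R9 (3)
R9 → [H9:10 / E6:12 / B1:14 / V3:17 / A1:21 / Z2:29] → H9 (10)
H9 → [E6:16 / B1:20 / V3:21 / A1:23 / Z2:33] → E6 (16)
E6 → [A1:19 / V3:22 / B1:25 / Z2:31] → A1 (19)
A1 → [B1:27 / V3:30 / Z2:37] → B1 (27)
B1 → [V3:3 / Z2:21] → V3 (3)
V3 → [Z2:18] → Z2 (18)
Return Z2→DC: 26.
Total = 3 + 10 + 16 + 19 + 27 + 3 + 18 + 26 = 122.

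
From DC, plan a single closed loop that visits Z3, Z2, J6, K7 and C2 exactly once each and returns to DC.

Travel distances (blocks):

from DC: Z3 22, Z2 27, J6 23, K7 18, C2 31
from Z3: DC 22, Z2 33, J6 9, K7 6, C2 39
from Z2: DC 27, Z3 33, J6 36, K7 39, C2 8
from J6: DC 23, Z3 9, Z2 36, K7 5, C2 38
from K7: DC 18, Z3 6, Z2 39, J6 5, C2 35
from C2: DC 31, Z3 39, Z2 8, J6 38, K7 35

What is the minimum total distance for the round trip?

Minimum total distance: 104 blocks.

DC-Z3-Z2-J6-K7-C2-DC: 22+33+36+5+35+31 = 162
DC-Z3-Z2-J6-C2-K7-DC: 22+33+36+38+35+18 = 182
DC-Z3-Z2-K7-J6-C2-DC: 22+33+39+5+38+31 = 168
DC-Z3-Z2-K7-C2-J6-DC: 22+33+39+35+38+23 = 190
DC-Z3-Z2-C2-J6-K7-DC: 22+33+8+38+5+18 = 124
DC-Z3-Z2-C2-K7-J6-DC: 22+33+8+35+5+23 = 126
DC-Z3-J6-Z2-K7-C2-DC: 22+9+36+39+35+31 = 172
DC-Z3-J6-Z2-C2-K7-DC: 22+9+36+8+35+18 = 128
DC-Z3-J6-K7-Z2-C2-DC: 22+9+5+39+8+31 = 114
DC-Z3-J6-K7-C2-Z2-DC: 22+9+5+35+8+27 = 106
DC-Z3-J6-C2-Z2-K7-DC: 22+9+38+8+39+18 = 134
DC-Z3-J6-C2-K7-Z2-DC: 22+9+38+35+39+27 = 170
DC-Z3-K7-Z2-J6-C2-DC: 22+6+39+36+38+31 = 172
DC-Z3-K7-Z2-C2-J6-DC: 22+6+39+8+38+23 = 136
… (46 more)
DC-K7-J6-Z3-Z2-C2-DC: 18+5+9+33+8+31 = 104  ← best
The minimum is 104.
One optimal route: DC → K7 → J6 → Z3 → Z2 → C2 → DC (or its reverse).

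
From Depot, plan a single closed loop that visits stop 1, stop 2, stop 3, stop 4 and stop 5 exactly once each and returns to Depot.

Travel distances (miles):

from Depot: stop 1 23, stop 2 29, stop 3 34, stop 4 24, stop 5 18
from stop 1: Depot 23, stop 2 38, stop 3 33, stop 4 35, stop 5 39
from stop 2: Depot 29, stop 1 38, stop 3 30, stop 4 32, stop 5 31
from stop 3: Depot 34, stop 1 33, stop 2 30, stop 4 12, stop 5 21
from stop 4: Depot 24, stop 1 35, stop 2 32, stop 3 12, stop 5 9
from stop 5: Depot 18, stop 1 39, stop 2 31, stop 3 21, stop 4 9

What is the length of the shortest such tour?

Depot→stop 1→stop 2→stop 3→stop 4→stop 5→Depot: 23+38+30+12+9+18 = 130
Depot→stop 1→stop 2→stop 3→stop 5→stop 4→Depot: 23+38+30+21+9+24 = 145
Depot→stop 1→stop 2→stop 4→stop 3→stop 5→Depot: 23+38+32+12+21+18 = 144
Depot→stop 1→stop 2→stop 4→stop 5→stop 3→Depot: 23+38+32+9+21+34 = 157
Depot→stop 1→stop 2→stop 5→stop 3→stop 4→Depot: 23+38+31+21+12+24 = 149
Depot→stop 1→stop 2→stop 5→stop 4→stop 3→Depot: 23+38+31+9+12+34 = 147
Depot→stop 1→stop 3→stop 2→stop 4→stop 5→Depot: 23+33+30+32+9+18 = 145
Depot→stop 1→stop 3→stop 2→stop 5→stop 4→Depot: 23+33+30+31+9+24 = 150
Depot→stop 1→stop 3→stop 4→stop 2→stop 5→Depot: 23+33+12+32+31+18 = 149
Depot→stop 1→stop 3→stop 4→stop 5→stop 2→Depot: 23+33+12+9+31+29 = 137
Depot→stop 1→stop 3→stop 5→stop 2→stop 4→Depot: 23+33+21+31+32+24 = 164
Depot→stop 1→stop 3→stop 5→stop 4→stop 2→Depot: 23+33+21+9+32+29 = 147
Depot→stop 1→stop 4→stop 2→stop 3→stop 5→Depot: 23+35+32+30+21+18 = 159
Depot→stop 1→stop 4→stop 2→stop 5→stop 3→Depot: 23+35+32+31+21+34 = 176
… (46 more)
The minimum is 130.
One optimal route: Depot → stop 1 → stop 2 → stop 3 → stop 4 → stop 5 → Depot (or its reverse).

Minimum total distance: 130 miles.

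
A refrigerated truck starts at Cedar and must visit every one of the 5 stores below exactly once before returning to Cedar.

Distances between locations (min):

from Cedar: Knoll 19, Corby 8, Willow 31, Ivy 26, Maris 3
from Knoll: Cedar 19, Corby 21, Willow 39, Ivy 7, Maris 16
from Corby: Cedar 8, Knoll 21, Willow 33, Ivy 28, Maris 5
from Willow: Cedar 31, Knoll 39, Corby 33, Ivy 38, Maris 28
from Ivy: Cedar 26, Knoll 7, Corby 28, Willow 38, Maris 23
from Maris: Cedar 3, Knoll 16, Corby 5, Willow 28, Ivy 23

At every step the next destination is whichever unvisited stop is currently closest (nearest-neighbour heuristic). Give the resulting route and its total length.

From Cedar: distances to unvisited — Maris=3, Corby=8, Knoll=19, Ivy=26, Willow=31. Nearest is Maris (3).
From Maris: distances to unvisited — Corby=5, Knoll=16, Ivy=23, Willow=28. Nearest is Corby (5).
From Corby: distances to unvisited — Knoll=21, Ivy=28, Willow=33. Nearest is Knoll (21).
From Knoll: distances to unvisited — Ivy=7, Willow=39. Nearest is Ivy (7).
From Ivy: distances to unvisited — Willow=38. Nearest is Willow (38).
Return Willow→Cedar: 31.
Total = 3 + 5 + 21 + 7 + 38 + 31 = 105.

Nearest-neighbour total = 105 min; route Cedar → Maris → Corby → Knoll → Ivy → Willow → Cedar.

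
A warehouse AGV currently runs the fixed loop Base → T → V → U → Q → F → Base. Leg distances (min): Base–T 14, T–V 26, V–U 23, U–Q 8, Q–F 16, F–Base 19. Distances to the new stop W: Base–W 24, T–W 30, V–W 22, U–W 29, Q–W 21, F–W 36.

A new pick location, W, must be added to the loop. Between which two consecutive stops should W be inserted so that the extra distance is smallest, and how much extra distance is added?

Insertion cost between consecutive stops i–j is d(i,W) + d(W,j) − d(i,j):
  between Base and T: 24 + 30 − 14 = 40
  between T and V: 30 + 22 − 26 = 26
  between V and U: 22 + 29 − 23 = 28
  between U and Q: 29 + 21 − 8 = 42
  between Q and F: 21 + 36 − 16 = 41
  between F and Base: 36 + 24 − 19 = 41
Cheapest insertion is between T and V, adding 26.
New total = 106 + 26 = 132.

Minimum extra distance: 26 min, inserting W between T and V.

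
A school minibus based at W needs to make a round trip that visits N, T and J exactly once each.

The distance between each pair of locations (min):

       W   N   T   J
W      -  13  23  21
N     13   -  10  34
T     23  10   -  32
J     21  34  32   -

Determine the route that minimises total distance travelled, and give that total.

Minimum total distance: 76 min.

W → N → T → J → W: 13+10+32+21 = 76
W → N → J → T → W: 13+34+32+23 = 102
W → T → N → J → W: 23+10+34+21 = 88
The minimum is 76.
One optimal route: W → N → T → J → W (or its reverse).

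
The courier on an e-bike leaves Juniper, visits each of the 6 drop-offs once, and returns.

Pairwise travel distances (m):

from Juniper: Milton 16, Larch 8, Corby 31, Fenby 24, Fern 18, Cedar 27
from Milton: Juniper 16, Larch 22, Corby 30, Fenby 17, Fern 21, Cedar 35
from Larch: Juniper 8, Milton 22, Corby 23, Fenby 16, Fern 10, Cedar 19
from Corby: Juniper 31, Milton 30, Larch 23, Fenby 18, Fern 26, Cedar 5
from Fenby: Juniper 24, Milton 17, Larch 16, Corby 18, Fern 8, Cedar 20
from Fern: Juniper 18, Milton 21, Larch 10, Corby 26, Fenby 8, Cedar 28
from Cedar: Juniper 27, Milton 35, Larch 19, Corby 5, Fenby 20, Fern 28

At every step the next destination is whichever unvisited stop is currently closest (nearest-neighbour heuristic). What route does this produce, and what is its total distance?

Nearest-neighbour total = 105 m; route Juniper → Larch → Fern → Fenby → Milton → Corby → Cedar → Juniper.

From Juniper: distances to unvisited — Larch=8, Milton=16, Fern=18, Fenby=24, Cedar=27, Corby=31. Nearest is Larch (8).
From Larch: distances to unvisited — Fern=10, Fenby=16, Cedar=19, Milton=22, Corby=23. Nearest is Fern (10).
From Fern: distances to unvisited — Fenby=8, Milton=21, Corby=26, Cedar=28. Nearest is Fenby (8).
From Fenby: distances to unvisited — Milton=17, Corby=18, Cedar=20. Nearest is Milton (17).
From Milton: distances to unvisited — Corby=30, Cedar=35. Nearest is Corby (30).
From Corby: distances to unvisited — Cedar=5. Nearest is Cedar (5).
Return Cedar→Juniper: 27.
Total = 8 + 10 + 8 + 17 + 30 + 5 + 27 = 105.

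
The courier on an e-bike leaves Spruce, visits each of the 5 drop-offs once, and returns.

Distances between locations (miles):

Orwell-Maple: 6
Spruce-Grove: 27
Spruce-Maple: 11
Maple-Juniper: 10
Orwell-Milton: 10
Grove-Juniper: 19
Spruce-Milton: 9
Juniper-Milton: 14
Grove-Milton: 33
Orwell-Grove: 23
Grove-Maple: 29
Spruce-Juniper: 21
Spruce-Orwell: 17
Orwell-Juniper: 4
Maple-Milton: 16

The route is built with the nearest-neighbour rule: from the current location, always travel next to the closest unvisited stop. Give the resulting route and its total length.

89 miles along Spruce → Milton → Orwell → Juniper → Maple → Grove → Spruce.

Spruce → [Milton:9 / Maple:11 / Orwell:17 / Juniper:21 / Grove:27] → Milton (9)
Milton → [Orwell:10 / Juniper:14 / Maple:16 / Grove:33] → Orwell (10)
Orwell → [Juniper:4 / Maple:6 / Grove:23] → Juniper (4)
Juniper → [Maple:10 / Grove:19] → Maple (10)
Maple → [Grove:29] → Grove (29)
Return Grove→Spruce: 27.
Total = 9 + 10 + 4 + 10 + 29 + 27 = 89.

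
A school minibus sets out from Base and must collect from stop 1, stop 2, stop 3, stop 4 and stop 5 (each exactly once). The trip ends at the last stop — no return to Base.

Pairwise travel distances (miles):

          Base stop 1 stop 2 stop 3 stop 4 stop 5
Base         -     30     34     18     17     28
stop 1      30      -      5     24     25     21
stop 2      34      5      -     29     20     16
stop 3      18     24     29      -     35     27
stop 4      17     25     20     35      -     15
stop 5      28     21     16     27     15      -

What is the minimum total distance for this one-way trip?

There are 5! = 120 possible orderings.
Base - stop 1 - stop 2 - stop 3 - stop 4 - stop 5: 30+5+29+35+15 = 114
Base - stop 1 - stop 2 - stop 3 - stop 5 - stop 4: 30+5+29+27+15 = 106
Base - stop 1 - stop 2 - stop 4 - stop 3 - stop 5: 30+5+20+35+27 = 117
Base - stop 1 - stop 2 - stop 4 - stop 5 - stop 3: 30+5+20+15+27 = 97
Base - stop 1 - stop 2 - stop 5 - stop 3 - stop 4: 30+5+16+27+35 = 113
Base - stop 1 - stop 2 - stop 5 - stop 4 - stop 3: 30+5+16+15+35 = 101
Base - stop 1 - stop 3 - stop 2 - stop 4 - stop 5: 30+24+29+20+15 = 118
Base - stop 1 - stop 3 - stop 2 - stop 5 - stop 4: 30+24+29+16+15 = 114
Base - stop 1 - stop 3 - stop 4 - stop 2 - stop 5: 30+24+35+20+16 = 125
Base - stop 1 - stop 3 - stop 4 - stop 5 - stop 2: 30+24+35+15+16 = 120
Base - stop 1 - stop 3 - stop 5 - stop 2 - stop 4: 30+24+27+16+20 = 117
Base - stop 1 - stop 3 - stop 5 - stop 4 - stop 2: 30+24+27+15+20 = 116
Base - stop 1 - stop 4 - stop 2 - stop 3 - stop 5: 30+25+20+29+27 = 131
Base - stop 1 - stop 4 - stop 2 - stop 5 - stop 3: 30+25+20+16+27 = 118
… (106 more)
Base - stop 4 - stop 5 - stop 2 - stop 1 - stop 3: 17+15+16+5+24 = 77  ← best
The minimum is 77.
One shortest path: Base → stop 4 → stop 5 → stop 2 → stop 1 → stop 3.

77 miles — the minimum one-way total.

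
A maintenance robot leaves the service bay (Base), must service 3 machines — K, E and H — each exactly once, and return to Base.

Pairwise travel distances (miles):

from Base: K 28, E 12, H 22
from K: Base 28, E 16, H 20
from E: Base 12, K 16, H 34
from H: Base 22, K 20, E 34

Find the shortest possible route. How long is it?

Base - K - E - H - Base: 28+16+34+22 = 100
Base - K - H - E - Base: 28+20+34+12 = 94
Base - E - K - H - Base: 12+16+20+22 = 70
The minimum is 70.
One optimal route: Base → E → K → H → Base (or its reverse).

Minimum total distance: 70 miles.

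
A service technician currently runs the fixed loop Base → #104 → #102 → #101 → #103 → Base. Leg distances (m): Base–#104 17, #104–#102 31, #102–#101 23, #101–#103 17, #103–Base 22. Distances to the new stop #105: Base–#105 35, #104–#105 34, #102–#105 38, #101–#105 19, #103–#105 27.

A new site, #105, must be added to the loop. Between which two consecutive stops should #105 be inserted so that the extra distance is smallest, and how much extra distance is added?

+29 m — insert #105 between #101 and #103.

Insertion cost between consecutive stops i–j is d(i,#105) + d(#105,j) − d(i,j):
  between Base and #104: 35 + 34 − 17 = 52
  between #104 and #102: 34 + 38 − 31 = 41
  between #102 and #101: 38 + 19 − 23 = 34
  between #101 and #103: 19 + 27 − 17 = 29
  between #103 and Base: 27 + 35 − 22 = 40
Cheapest insertion is between #101 and #103, adding 29.
New total = 110 + 29 = 139.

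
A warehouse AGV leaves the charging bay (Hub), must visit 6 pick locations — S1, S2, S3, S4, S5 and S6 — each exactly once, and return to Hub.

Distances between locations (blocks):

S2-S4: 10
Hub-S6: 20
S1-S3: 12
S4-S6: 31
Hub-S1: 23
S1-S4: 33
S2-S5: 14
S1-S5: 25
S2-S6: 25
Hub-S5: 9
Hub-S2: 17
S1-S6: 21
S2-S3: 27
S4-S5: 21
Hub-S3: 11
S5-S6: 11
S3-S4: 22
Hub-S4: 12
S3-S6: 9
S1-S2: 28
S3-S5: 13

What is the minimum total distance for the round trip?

There are 360 distinct closed tours to check (reversals are equivalent).
Hub-S1-S2-S3-S4-S5-S6-Hub: 23+28+27+22+21+11+20 = 152
Hub-S1-S2-S3-S4-S6-S5-Hub: 23+28+27+22+31+11+9 = 151
Hub-S1-S2-S3-S5-S4-S6-Hub: 23+28+27+13+21+31+20 = 163
Hub-S1-S2-S3-S5-S6-S4-Hub: 23+28+27+13+11+31+12 = 145
Hub-S1-S2-S3-S6-S4-S5-Hub: 23+28+27+9+31+21+9 = 148
Hub-S1-S2-S3-S6-S5-S4-Hub: 23+28+27+9+11+21+12 = 131
Hub-S1-S2-S4-S3-S5-S6-Hub: 23+28+10+22+13+11+20 = 127
Hub-S1-S2-S4-S3-S6-S5-Hub: 23+28+10+22+9+11+9 = 112
… (352 more)
Hub-S1-S3-S6-S5-S2-S4-Hub: 23+12+9+11+14+10+12 = 91  ← best
The minimum is 91.
One optimal route: Hub → S1 → S3 → S6 → S5 → S2 → S4 → Hub (or its reverse).

Minimum total distance: 91 blocks.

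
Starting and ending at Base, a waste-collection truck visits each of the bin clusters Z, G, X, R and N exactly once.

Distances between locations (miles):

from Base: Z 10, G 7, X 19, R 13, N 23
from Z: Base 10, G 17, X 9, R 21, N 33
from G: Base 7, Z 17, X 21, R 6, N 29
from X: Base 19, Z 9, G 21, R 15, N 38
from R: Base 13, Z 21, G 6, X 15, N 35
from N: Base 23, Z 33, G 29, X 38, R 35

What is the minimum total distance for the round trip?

Minimum total distance: 92 miles.

Base-Z-G-X-R-N-Base: 10+17+21+15+35+23 = 121
Base-Z-G-X-N-R-Base: 10+17+21+38+35+13 = 134
Base-Z-G-R-X-N-Base: 10+17+6+15+38+23 = 109
Base-Z-G-R-N-X-Base: 10+17+6+35+38+19 = 125
Base-Z-G-N-X-R-Base: 10+17+29+38+15+13 = 122
Base-Z-G-N-R-X-Base: 10+17+29+35+15+19 = 125
Base-Z-X-G-R-N-Base: 10+9+21+6+35+23 = 104
Base-Z-X-G-N-R-Base: 10+9+21+29+35+13 = 117
Base-Z-X-R-G-N-Base: 10+9+15+6+29+23 = 92
Base-Z-X-R-N-G-Base: 10+9+15+35+29+7 = 105
Base-Z-X-N-G-R-Base: 10+9+38+29+6+13 = 105
Base-Z-X-N-R-G-Base: 10+9+38+35+6+7 = 105
Base-Z-R-G-X-N-Base: 10+21+6+21+38+23 = 119
Base-Z-R-G-N-X-Base: 10+21+6+29+38+19 = 123
… (46 more)
The minimum is 92.
One optimal route: Base → Z → X → R → G → N → Base (or its reverse).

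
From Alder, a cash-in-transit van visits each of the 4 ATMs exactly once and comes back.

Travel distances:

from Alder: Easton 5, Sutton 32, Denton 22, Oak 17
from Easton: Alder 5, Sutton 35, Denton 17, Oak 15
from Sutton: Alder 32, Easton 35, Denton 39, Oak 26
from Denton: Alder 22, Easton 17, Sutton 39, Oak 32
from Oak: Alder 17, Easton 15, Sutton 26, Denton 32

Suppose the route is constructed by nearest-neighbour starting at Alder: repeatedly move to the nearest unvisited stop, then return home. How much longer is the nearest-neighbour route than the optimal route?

From Alder: Easton=5, Oak=17, Denton=22, Sutton=32 → choose Easton (5).
From Easton: Oak=15, Denton=17, Sutton=35 → choose Oak (15).
From Oak: Sutton=26, Denton=32 → choose Sutton (26).
From Sutton: Denton=39 → choose Denton (39).
NN route Alder → Easton → Oak → Sutton → Denton → Alder costs 107.
Optimal: Alder → Easton → Denton → Sutton → Oak → Alder costs 104 (by enumerating all 12 distinct tours).
Excess = 107 − 104 = 3.

3 longer than the optimal tour.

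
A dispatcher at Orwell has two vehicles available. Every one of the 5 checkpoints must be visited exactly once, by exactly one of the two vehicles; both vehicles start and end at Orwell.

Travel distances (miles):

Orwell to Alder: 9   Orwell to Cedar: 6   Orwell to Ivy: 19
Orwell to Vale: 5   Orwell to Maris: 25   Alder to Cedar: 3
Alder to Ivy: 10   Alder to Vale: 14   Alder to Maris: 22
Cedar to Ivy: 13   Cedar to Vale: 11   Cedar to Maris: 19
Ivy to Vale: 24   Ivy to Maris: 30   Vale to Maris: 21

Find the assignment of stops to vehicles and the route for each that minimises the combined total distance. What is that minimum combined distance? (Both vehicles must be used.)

There are 2^4 − 1 = 15 ways to divide the 5 stops into two non-empty groups. For each, the best each vehicle can do is its own shortest tour through its group:
  {Alder} + {Cedar, Ivy, Vale, Maris}: 18 + 75 = 93
  {Cedar} + {Alder, Ivy, Vale, Maris}: 12 + 75 = 87
  {Alder, Cedar} + {Ivy, Vale, Maris}: 18 + 75 = 93
  {Ivy} + {Alder, Cedar, Vale, Maris}: 38 + 57 = 95
  {Alder, Ivy} + {Cedar, Vale, Maris}: 38 + 51 = 89
  {Cedar, Ivy} + {Alder, Vale, Maris}: 38 + 57 = 95
  … (15 splits in total)
  {Vale} + {Alder, Cedar, Ivy, Maris}: 10 + 74 = 84  ← best
Best: vehicle 1 Orwell → Vale → Orwell = 10; vehicle 2 Orwell → Alder → Ivy → Maris → Cedar → Orwell = 74; combined 84.

Minimum combined distance: 84 miles.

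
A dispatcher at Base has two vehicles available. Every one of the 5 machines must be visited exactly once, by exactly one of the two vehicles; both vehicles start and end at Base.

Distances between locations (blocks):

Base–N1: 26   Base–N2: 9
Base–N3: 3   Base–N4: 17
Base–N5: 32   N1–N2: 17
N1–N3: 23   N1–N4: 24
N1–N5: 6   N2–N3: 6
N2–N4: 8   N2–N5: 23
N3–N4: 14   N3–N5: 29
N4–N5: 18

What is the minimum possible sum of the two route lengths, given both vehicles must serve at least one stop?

Minimum combined distance: 73 blocks.

There are 2^4 − 1 = 15 ways to divide the 5 stops into two non-empty groups. For each, the best each vehicle can do is its own shortest tour through its group:
  {N1} + {N2, N3, N4, N5}: 52 + 67 = 119
  {N2} + {N1, N3, N4, N5}: 18 + 67 = 85
  {N1, N2} + {N3, N4, N5}: 52 + 67 = 119
  {N3} + {N1, N2, N4, N5}: 6 + 67 = 73
  {N1, N3} + {N2, N4, N5}: 52 + 67 = 119
  {N2, N3} + {N1, N4, N5}: 18 + 67 = 85
  … (15 splits in total)
Best: vehicle 1 Base → N3 → Base = 6; vehicle 2 Base → N1 → N5 → N4 → N2 → Base = 67; combined 73.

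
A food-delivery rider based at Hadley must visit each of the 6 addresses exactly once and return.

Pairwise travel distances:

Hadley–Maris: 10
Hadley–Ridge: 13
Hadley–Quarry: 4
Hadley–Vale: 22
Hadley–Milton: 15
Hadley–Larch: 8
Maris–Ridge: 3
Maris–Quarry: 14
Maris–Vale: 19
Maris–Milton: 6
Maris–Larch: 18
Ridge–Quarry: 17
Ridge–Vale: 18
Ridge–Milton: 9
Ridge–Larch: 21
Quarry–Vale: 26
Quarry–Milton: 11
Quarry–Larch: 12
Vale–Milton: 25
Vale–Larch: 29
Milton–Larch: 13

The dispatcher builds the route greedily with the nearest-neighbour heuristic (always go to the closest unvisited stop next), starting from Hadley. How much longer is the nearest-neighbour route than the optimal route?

1 longer than the optimal tour.

Hadley: Quarry=4, Larch=8, Maris=10, Ridge=13, Milton=15, Vale=22 ⇒ Quarry
Quarry: Milton=11, Larch=12, Maris=14, Ridge=17, Vale=26 ⇒ Milton
Milton: Maris=6, Ridge=9, Larch=13, Vale=25 ⇒ Maris
Maris: Ridge=3, Larch=18, Vale=19 ⇒ Ridge
Ridge: Vale=18, Larch=21 ⇒ Vale
Vale: Larch=29 ⇒ Larch
NN route Hadley → Quarry → Milton → Maris → Ridge → Vale → Larch → Hadley costs 79.
Optimal: Hadley → Quarry → Vale → Ridge → Maris → Milton → Larch → Hadley costs 78 (by enumerating all 360 distinct tours).
Excess = 79 − 78 = 1.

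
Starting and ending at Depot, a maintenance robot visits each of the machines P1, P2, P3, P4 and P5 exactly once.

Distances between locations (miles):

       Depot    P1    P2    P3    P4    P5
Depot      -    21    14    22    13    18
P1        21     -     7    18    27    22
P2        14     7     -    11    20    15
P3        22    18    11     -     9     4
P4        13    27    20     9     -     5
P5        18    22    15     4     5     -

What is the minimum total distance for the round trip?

Depot-P1-P2-P3-P4-P5-Depot: 21+7+11+9+5+18 = 71
Depot-P1-P2-P3-P5-P4-Depot: 21+7+11+4+5+13 = 61
Depot-P1-P2-P4-P3-P5-Depot: 21+7+20+9+4+18 = 79
Depot-P1-P2-P4-P5-P3-Depot: 21+7+20+5+4+22 = 79
Depot-P1-P2-P5-P3-P4-Depot: 21+7+15+4+9+13 = 69
Depot-P1-P2-P5-P4-P3-Depot: 21+7+15+5+9+22 = 79
Depot-P1-P3-P2-P4-P5-Depot: 21+18+11+20+5+18 = 93
Depot-P1-P3-P2-P5-P4-Depot: 21+18+11+15+5+13 = 83
Depot-P1-P3-P4-P2-P5-Depot: 21+18+9+20+15+18 = 101
Depot-P1-P3-P4-P5-P2-Depot: 21+18+9+5+15+14 = 82
Depot-P1-P3-P5-P2-P4-Depot: 21+18+4+15+20+13 = 91
Depot-P1-P3-P5-P4-P2-Depot: 21+18+4+5+20+14 = 82
Depot-P1-P4-P2-P3-P5-Depot: 21+27+20+11+4+18 = 101
Depot-P1-P4-P2-P5-P3-Depot: 21+27+20+15+4+22 = 109
… (46 more)
The minimum is 61.
One optimal route: Depot → P1 → P2 → P3 → P5 → P4 → Depot (or its reverse).

Minimum total distance: 61 miles.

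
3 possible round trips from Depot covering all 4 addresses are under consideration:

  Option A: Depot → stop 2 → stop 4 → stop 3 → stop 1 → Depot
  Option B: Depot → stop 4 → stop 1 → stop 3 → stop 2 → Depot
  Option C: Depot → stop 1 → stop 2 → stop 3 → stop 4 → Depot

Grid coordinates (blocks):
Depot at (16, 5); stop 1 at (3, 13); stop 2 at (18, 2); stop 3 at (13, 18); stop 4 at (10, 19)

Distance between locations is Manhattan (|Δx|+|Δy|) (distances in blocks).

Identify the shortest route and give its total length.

Shortest is Option A, total 70 blocks.

Option A: 5 + 25 + 4 + 15 + 21 = 70
Option B: 20 + 13 + 15 + 21 + 5 = 74
Option C: 21 + 26 + 21 + 4 + 20 = 92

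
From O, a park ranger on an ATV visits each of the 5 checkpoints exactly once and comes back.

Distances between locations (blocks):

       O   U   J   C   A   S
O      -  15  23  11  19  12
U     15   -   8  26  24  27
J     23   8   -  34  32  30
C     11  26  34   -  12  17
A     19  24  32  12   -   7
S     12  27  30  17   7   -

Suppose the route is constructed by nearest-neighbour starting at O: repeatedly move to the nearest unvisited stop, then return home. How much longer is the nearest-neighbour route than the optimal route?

5 blocks longer than the optimal tour.

O: C=11, S=12, U=15, A=19, J=23 ⇒ C
C: A=12, S=17, U=26, J=34 ⇒ A
A: S=7, U=24, J=32 ⇒ S
S: U=27, J=30 ⇒ U
U: J=8 ⇒ J
NN route O → C → A → S → U → J → O costs 88.
Optimal: O → U → J → S → A → C → O costs 83 (by enumerating all 60 distinct tours).
Excess = 88 − 83 = 5.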